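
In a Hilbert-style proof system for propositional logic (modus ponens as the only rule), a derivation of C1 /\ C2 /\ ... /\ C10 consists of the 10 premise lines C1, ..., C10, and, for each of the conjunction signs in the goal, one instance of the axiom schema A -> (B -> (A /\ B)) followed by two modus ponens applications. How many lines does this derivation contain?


Conjoining 10 premises:
- 10 premise lines
- the goal has 9 conjunction signs; each costs 1 axiom instance + 2 MP = 3 lines: 3 * 9 = 27
Total = 10 + 27 = 37 lines.

37


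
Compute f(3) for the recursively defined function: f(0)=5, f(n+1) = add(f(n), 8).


f(0) = 5
f(1) = add(f(0), 8) = add(5, 8) = 13
f(2) = add(f(1), 8) = add(13, 8) = 21
f(3) = add(f(2), 8) = add(21, 8) = 29


29


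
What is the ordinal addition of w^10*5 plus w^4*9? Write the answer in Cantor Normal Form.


Ordinal addition w^10*5 + w^4*9:
Leading exponent of alpha (10) > leading exponent of beta (4).
Since alpha's term has higher exponent than beta's leading term,
the sum is simply alpha followed by beta.
Result = w^10*5 + w^4*9

w^10*5 + w^4*9


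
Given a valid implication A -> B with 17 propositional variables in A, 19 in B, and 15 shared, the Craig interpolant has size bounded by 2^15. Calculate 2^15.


Shared atoms = 15
Craig interpolant size bound = 2^15
= 32768

32768


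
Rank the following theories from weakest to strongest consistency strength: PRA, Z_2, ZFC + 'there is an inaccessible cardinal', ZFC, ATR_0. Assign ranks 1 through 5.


Ordering by consistency strength:
1. PRA
2. ATR_0
3. Z_2
4. ZFC
5. ZFC + 'there is an inaccessible cardinal'


PRA=1, Z_2=3, ZFC + 'there is an inaccessible cardinal'=5, ZFC=4, ATR_0=2


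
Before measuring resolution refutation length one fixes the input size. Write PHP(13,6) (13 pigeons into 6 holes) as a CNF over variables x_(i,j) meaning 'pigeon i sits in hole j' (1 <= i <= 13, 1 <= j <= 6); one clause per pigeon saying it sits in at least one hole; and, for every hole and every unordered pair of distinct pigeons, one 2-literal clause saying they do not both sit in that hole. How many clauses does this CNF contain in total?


PHP(13,6): 13 pigeons, 6 holes, 13*6 = 78 variables.
- pigeon clauses: one per pigeon -> 13 clauses
- hole clauses: 6 holes * C(13,2) = 6 * 78 -> 468 clauses
Total clauses = 13 + 468 = 481

481


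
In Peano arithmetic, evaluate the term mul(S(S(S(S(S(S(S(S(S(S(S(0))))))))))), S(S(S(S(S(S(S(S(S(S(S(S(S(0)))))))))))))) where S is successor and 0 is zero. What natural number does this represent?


mul(S^11(0), S^13(0)):
S^11(0) = 11
S^13(0) = 13
11 * 13 = 143

143


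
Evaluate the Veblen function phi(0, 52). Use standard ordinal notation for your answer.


phi(0, 52):
phi(0, beta) = omega^beta by definition.
phi(0, 52) = omega^52

omega^52


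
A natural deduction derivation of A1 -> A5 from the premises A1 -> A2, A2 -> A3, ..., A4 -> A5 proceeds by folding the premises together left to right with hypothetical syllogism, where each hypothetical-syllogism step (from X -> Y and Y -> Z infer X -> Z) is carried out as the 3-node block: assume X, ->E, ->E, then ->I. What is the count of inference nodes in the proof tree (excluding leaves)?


There are 4 premises in the chain. The first HS step combines premises 1 and 2; each further premise needs one more HS step.
So 4 premises require 4 - 1 = 3 hypothetical-syllogism steps.
Each HS step uses 3 inference nodes (->E, ->E, ->I).
3 * 3 = 9 total inference nodes.

9


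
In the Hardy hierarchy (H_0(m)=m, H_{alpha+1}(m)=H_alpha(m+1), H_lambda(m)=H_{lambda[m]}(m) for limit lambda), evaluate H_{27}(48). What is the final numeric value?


H_27(48):
For finite ordinals k, H_k(n) = n + k (each successor step adds 1).
H_27(48) = 48 + 27 = 75

75


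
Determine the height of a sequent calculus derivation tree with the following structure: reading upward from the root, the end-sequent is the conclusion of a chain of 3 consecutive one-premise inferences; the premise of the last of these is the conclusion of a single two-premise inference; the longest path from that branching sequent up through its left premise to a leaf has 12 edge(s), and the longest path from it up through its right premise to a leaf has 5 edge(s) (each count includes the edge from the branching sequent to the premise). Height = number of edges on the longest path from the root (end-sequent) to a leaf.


Longest path through the left premise: 12 edges (measured from the branching sequent)
Longest path through the right premise: 5 edges
Height of the subtree rooted at the branching sequent: max(12, 5) = 12
The branching sequent sits 3 edges above the root (the chain of one-premise inferences), so height = 12 + 3 = 15

15


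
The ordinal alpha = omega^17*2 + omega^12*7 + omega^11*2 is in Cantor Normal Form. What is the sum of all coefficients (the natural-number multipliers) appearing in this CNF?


CNF: omega^17*2 + omega^12*7 + omega^11*2
Coefficients: 2 + 7 + 2 = 11

11


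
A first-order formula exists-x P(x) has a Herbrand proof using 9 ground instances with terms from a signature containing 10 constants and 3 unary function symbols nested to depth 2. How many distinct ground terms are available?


Herbrand terms by depth:
Depth 0: 10 constants
Depth 1: 30 new terms (running total: 40)
Depth 2: 90 new terms (running total: 130)
Total distinct ground terms = 130

130


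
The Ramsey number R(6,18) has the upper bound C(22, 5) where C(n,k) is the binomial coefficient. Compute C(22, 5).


R(6,18) <= C(6+18-2, 6-1) = C(22, 5)
C(22, 5) = 22! / (5! * 17!)
= 26334

26334


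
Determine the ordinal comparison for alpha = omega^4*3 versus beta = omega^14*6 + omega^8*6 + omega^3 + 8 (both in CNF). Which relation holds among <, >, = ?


Compare term by term from highest exponent:
alpha = omega^4*3
beta = omega^14*6 + omega^8*6 + omega^3 + 8
Term 1: alpha has omega^4*3, beta has omega^14*6
Term 2: alpha has omega^0*0, beta has omega^8*6
Term 3: alpha has omega^0*0, beta has omega^3*1
Term 4: alpha has omega^0*0, beta has omega^0*8
Result: alpha < beta

alpha < beta


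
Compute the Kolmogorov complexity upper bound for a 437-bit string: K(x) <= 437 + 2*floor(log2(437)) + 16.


floor(log2(437)) = 8
2 * 8 = 16
K(x) <= 437 + 16 + 16 = 469

469


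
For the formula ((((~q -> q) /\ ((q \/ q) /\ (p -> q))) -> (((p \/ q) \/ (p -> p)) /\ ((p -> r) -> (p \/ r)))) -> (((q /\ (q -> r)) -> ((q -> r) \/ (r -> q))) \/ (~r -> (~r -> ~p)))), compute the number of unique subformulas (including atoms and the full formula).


Formula: ((((~q -> q) /\ ((q \/ q) /\ (p -> q))) -> (((p \/ q) \/ (p -> p)) /\ ((p -> r) -> (p \/ r)))) -> (((q /\ (q -> r)) -> ((q -> r) \/ (r -> q))) \/ (~r -> (~r -> ~p))))
Subformulas found:
  1. r
  2. q
  3. p
  4. ~p
  5. ~r
  6. ~q
  7. (r -> q)
  8. (p -> p)
  9. (p \/ q)
  10. (p -> q)
  11. (q -> r)
  12. (q \/ q)
  13. (p -> r)
  14. (p \/ r)
  15. (~q -> q)
  16. (~r -> ~p)
  17. (q /\ (q -> r))
  18. (~r -> (~r -> ~p))
  19. ((q -> r) \/ (r -> q))
  20. ((p \/ q) \/ (p -> p))
  21. ((p -> r) -> (p \/ r))
  22. ((q \/ q) /\ (p -> q))
  23. ((~q -> q) /\ ((q \/ q) /\ (p -> q)))
  24. ((q /\ (q -> r)) -> ((q -> r) \/ (r -> q)))
  25. (((p \/ q) \/ (p -> p)) /\ ((p -> r) -> (p \/ r)))
  26. (((q /\ (q -> r)) -> ((q -> r) \/ (r -> q))) \/ (~r -> (~r -> ~p)))
  27. (((~q -> q) /\ ((q \/ q) /\ (p -> q))) -> (((p \/ q) \/ (p -> p)) /\ ((p -> r) -> (p \/ r))))
  28. ((((~q -> q) /\ ((q \/ q) /\ (p -> q))) -> (((p \/ q) \/ (p -> p)) /\ ((p -> r) -> (p \/ r)))) -> (((q /\ (q -> r)) -> ((q -> r) \/ (r -> q))) \/ (~r -> (~r -> ~p))))
Total distinct subformulas = 28

28


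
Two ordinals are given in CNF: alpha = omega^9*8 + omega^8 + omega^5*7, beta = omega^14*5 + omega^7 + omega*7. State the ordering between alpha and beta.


Compare term by term from highest exponent:
alpha = omega^9*8 + omega^8 + omega^5*7
beta = omega^14*5 + omega^7 + omega*7
Term 1: alpha has omega^9*8, beta has omega^14*5
Term 2: alpha has omega^8*1, beta has omega^7*1
Term 3: alpha has omega^5*7, beta has omega^1*7
Result: alpha < beta

alpha < beta


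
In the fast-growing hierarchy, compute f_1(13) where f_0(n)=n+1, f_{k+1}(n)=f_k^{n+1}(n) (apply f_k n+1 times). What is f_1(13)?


f_1(13) = f_0^14(13)
f_0 adds 1 each time, applied 14 times.
f_1(13) = 13 + 14 = 27

27


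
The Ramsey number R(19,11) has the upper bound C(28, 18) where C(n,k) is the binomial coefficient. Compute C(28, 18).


R(19,11) <= C(19+11-2, 19-1) = C(28, 18)
C(28, 18) = 28! / (18! * 10!)
= 13123110

13123110


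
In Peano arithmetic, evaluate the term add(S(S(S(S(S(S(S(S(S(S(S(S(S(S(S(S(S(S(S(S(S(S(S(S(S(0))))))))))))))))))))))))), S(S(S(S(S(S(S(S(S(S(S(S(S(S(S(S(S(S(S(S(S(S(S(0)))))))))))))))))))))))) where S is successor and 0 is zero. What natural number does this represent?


add(S^25(0), S^23(0)):
S^25(0) = 25
S^23(0) = 23
25 + 23 = 48

48


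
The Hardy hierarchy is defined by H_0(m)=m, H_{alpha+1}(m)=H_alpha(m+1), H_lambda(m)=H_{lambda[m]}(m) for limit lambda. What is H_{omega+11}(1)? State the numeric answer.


H_{omega+11}(1):
Unwind the 11 successor steps: H_{omega+11}(1) = H_omega(1+11) = H_omega(12).
H_omega(m) = H_m(m) = m + m = 2m.
Result = 2 * 12 = 24

24


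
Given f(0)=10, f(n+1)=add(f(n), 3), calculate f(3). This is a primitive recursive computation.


f(0) = 10
f(1) = add(f(0), 3) = add(10, 3) = 13
f(2) = add(f(1), 3) = add(13, 3) = 16
f(3) = add(f(2), 3) = add(16, 3) = 19


19


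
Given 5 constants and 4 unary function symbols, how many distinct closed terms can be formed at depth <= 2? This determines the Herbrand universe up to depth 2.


Herbrand terms by depth:
Depth 0: 5 constants
Depth 1: 20 new terms (running total: 25)
Depth 2: 80 new terms (running total: 105)
Total distinct ground terms = 105

105


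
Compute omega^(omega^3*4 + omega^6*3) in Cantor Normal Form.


omega^(omega^3*4 + omega^6*3):
In ordinal addition a term is absorbed by a following term of strictly larger exponent: 3 < 6, so omega^3*4 + omega^6*3 = omega^6*3.
omega raised to a CNF ordinal is a single CNF term: Result = omega^(omega^6*3)

omega^(omega^6*3)


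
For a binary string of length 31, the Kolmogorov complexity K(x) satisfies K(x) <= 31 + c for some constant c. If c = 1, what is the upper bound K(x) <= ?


K(x) <= |x| + c = 31 + 1 = 32

32


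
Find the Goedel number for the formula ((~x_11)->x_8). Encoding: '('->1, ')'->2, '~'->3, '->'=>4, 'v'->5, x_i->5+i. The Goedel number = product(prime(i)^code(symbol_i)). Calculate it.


Formula: ((~x_11)->x_8)
Symbol codes: [1, 1, 3, 16, 2, 4, 13, 2]
Primes: [2, 3, 5, 7, 11, 13, 17, 19]
p_1^1 = 2^1 = 2
p_2^1 = 3^1 = 3
p_3^3 = 5^3 = 125
p_4^16 = 7^16 = 33232930569601
p_5^2 = 11^2 = 121
p_6^4 = 13^4 = 28561
p_7^13 = 17^13 = 9904578032905937
p_8^2 = 19^2 = 361
Product = 307986629449844038231742576609249975712750

307986629449844038231742576609249975712750


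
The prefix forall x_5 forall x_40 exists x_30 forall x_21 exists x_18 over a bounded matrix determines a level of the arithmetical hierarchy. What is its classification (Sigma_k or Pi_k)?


Leading quantifier is forall, so the class is Pi.
Number of quantifier blocks = alternations + 1 = 3 + 1 = 4.
Classification: Pi_4

Pi_4


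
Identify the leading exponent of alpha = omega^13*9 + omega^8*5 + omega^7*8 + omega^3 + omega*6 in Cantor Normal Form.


CNF: omega^13*9 + omega^8*5 + omega^7*8 + omega^3 + omega*6
The leading term is omega^13*9, which has exponent 13.

13


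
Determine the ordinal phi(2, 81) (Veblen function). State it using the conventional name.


phi(2, 81):
phi(2, beta) = zeta_beta (the beta-th zeta number, fixed point of epsilon).
phi(2, 81) = zeta_81

zeta_81


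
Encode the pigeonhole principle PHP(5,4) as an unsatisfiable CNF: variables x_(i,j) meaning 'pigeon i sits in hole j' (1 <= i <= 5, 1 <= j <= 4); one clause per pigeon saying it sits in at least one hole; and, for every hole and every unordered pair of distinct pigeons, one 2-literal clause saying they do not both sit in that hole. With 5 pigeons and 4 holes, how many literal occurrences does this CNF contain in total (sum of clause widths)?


PHP(5,4): 5 pigeons, 4 holes, 5*4 = 20 variables.
- pigeon clauses: one per pigeon -> 5 clauses of width 4 -> 20 literals
- hole clauses: 4 holes * C(5,2) = 4 * 10 -> 40 clauses of width 2 -> 80 literals
Total literal occurrences = 20 + 80 = 100

100


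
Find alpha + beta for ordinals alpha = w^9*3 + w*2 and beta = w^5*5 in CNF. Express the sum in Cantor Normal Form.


Ordinal addition (w^9*3 + w*2) + w^5*5:
alpha's leading term has exponent 9 > beta's exponent 5, so it survives.
alpha's tail term has exponent 1 < beta's exponent 5, so it is absorbed by beta.
In ordinal addition, any term followed by a strictly larger-exponent term is absorbed.
Result = w^9*3 + w^5*5

w^9*3 + w^5*5


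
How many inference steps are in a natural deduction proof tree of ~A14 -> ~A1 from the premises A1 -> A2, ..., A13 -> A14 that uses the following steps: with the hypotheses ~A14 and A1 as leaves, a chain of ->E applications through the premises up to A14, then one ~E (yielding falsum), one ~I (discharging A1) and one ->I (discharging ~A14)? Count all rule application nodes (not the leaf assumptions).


From hypothesis A1, 13 ->E steps along the 13 premises yield A14.
~E with hypothesis ~A14 gives falsum (1 node); ~I discharging A1 gives ~A1 (1 node); ->I discharging ~A14 gives the goal (1 node).
Total = 13 + 3 = 16 inference nodes.

16


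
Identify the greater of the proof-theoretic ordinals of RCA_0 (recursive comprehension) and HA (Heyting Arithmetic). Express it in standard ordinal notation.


Proof-theoretic ordinal of RCA_0 (recursive comprehension): omega^omega
Proof-theoretic ordinal of HA (Heyting Arithmetic): epsilon_0
Comparing: omega^omega < epsilon_0.
The larger ordinal is epsilon_0 (from HA (Heyting Arithmetic)).

epsilon_0


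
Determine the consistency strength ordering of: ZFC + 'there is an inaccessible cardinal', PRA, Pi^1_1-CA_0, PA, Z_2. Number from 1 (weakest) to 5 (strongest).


Ordering by consistency strength:
1. PRA
2. PA
3. Pi^1_1-CA_0
4. Z_2
5. ZFC + 'there is an inaccessible cardinal'


ZFC + 'there is an inaccessible cardinal'=5, PRA=1, Pi^1_1-CA_0=3, PA=2, Z_2=4


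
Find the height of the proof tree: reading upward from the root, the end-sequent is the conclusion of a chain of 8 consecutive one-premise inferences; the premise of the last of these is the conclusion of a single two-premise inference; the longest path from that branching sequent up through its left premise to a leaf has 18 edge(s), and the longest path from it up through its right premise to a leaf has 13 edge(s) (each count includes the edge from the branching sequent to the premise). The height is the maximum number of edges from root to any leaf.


Longest path through the left premise: 18 edges (measured from the branching sequent)
Longest path through the right premise: 13 edges
Height of the subtree rooted at the branching sequent: max(18, 13) = 18
The branching sequent sits 8 edges above the root (the chain of one-premise inferences), so height = 18 + 8 = 26

26


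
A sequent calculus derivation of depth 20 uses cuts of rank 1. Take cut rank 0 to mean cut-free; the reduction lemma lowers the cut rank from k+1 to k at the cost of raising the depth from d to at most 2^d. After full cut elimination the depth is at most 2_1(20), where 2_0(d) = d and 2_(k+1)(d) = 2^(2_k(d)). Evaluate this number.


Each rank reduction sends depth d to at most 2^d; cut rank r needs r reductions.
2_0(20) = 20
2_1(20) = 2^20 = 1048576
Cut-free depth bound = 1048576

1048576


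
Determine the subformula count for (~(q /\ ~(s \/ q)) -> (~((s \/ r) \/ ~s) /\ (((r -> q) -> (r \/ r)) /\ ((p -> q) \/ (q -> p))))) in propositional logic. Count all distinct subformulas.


Formula: (~(q /\ ~(s \/ q)) -> (~((s \/ r) \/ ~s) /\ (((r -> q) -> (r \/ r)) /\ ((p -> q) \/ (q -> p)))))
Subformulas found:
  1. r
  2. p
  3. q
  4. s
  5. ~s
  6. (s \/ r)
  7. (r -> q)
  8. (q -> p)
  9. (r \/ r)
  10. (s \/ q)
  11. (p -> q)
  12. ~(s \/ q)
  13. ((s \/ r) \/ ~s)
  14. (q /\ ~(s \/ q))
  15. ~(q /\ ~(s \/ q))
  16. ~((s \/ r) \/ ~s)
  17. ((p -> q) \/ (q -> p))
  18. ((r -> q) -> (r \/ r))
  19. (((r -> q) -> (r \/ r)) /\ ((p -> q) \/ (q -> p)))
  20. (~((s \/ r) \/ ~s) /\ (((r -> q) -> (r \/ r)) /\ ((p -> q) \/ (q -> p))))
  21. (~(q /\ ~(s \/ q)) -> (~((s \/ r) \/ ~s) /\ (((r -> q) -> (r \/ r)) /\ ((p -> q) \/ (q -> p)))))
Total distinct subformulas = 21

21


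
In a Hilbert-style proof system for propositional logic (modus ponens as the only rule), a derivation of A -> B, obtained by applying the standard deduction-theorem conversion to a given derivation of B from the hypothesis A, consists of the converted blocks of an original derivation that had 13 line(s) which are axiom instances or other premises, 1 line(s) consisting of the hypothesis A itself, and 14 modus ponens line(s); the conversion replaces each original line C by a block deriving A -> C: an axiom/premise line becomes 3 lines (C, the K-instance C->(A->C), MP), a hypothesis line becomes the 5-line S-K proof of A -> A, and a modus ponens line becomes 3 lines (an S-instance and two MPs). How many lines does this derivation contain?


Deduction-theorem conversion, block by block:
- 13 axiom/premise lines -> 3 lines each = 39
- 1 hypothesis lines -> 5 lines each (identity proof A->A) = 5
- 14 MP lines -> 3 lines each (S-instance, MP, MP) = 42
Total = 39 + 5 + 42 = 86 lines.

86


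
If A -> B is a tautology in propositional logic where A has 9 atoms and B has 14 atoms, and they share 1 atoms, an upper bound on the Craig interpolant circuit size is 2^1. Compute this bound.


Shared atoms = 1
Craig interpolant size bound = 2^1
= 2

2


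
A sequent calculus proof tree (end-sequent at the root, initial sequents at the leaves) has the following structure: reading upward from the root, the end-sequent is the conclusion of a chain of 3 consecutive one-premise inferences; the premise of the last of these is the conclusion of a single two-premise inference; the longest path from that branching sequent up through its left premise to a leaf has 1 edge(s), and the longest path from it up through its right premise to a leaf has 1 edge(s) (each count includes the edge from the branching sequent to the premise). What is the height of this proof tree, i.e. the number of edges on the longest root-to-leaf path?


Longest path through the left premise: 1 edges (measured from the branching sequent)
Longest path through the right premise: 1 edges
Height of the subtree rooted at the branching sequent: max(1, 1) = 1
The branching sequent sits 3 edges above the root (the chain of one-premise inferences), so height = 1 + 3 = 4

4


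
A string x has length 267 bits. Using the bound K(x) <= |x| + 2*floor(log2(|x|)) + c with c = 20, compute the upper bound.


floor(log2(267)) = 8
2 * 8 = 16
K(x) <= 267 + 16 + 20 = 303

303


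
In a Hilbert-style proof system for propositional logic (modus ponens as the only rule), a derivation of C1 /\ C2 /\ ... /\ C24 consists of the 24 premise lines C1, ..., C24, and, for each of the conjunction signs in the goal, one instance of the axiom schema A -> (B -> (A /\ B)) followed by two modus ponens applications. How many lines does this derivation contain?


Conjoining 24 premises:
- 24 premise lines
- the goal has 23 conjunction signs; each costs 1 axiom instance + 2 MP = 3 lines: 3 * 23 = 69
Total = 24 + 69 = 93 lines.

93


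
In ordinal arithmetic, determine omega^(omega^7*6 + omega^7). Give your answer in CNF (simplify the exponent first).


omega^(omega^7*6 + omega^7):
Both terms of the exponent have the same exponent 7, so they merge: omega^7*6 + omega^7 = omega^7*(6+1) = omega^7*7.
omega raised to a CNF ordinal is a single CNF term: Result = omega^(omega^7*7)

omega^(omega^7*7)


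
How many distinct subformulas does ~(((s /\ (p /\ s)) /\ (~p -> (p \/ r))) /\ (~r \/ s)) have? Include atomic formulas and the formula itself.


Formula: ~(((s /\ (p /\ s)) /\ (~p -> (p \/ r))) /\ (~r \/ s))
Subformulas found:
  1. s
  2. r
  3. p
  4. ~p
  5. ~r
  6. (p /\ s)
  7. (p \/ r)
  8. (~r \/ s)
  9. (s /\ (p /\ s))
  10. (~p -> (p \/ r))
  11. ((s /\ (p /\ s)) /\ (~p -> (p \/ r)))
  12. (((s /\ (p /\ s)) /\ (~p -> (p \/ r))) /\ (~r \/ s))
  13. ~(((s /\ (p /\ s)) /\ (~p -> (p \/ r))) /\ (~r \/ s))
Total distinct subformulas = 13

13


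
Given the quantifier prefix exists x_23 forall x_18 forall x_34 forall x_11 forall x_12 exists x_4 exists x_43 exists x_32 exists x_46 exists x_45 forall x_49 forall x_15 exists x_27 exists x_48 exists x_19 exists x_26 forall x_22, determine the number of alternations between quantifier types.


Walk the prefix and count type changes:
  position 1: exists -> forall <-- alternation
  position 2: forall -> forall
  position 3: forall -> forall
  position 4: forall -> forall
  position 5: forall -> exists <-- alternation
  position 6: exists -> exists
  position 7: exists -> exists
  position 8: exists -> exists
  position 9: exists -> exists
  position 10: exists -> forall <-- alternation
  position 11: forall -> forall
  position 12: forall -> exists <-- alternation
  position 13: exists -> exists
  position 14: exists -> exists
  position 15: exists -> exists
  position 16: exists -> forall <-- alternation
Total alternations = 5

5


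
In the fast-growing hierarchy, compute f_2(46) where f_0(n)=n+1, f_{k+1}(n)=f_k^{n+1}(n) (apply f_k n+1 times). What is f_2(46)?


f_2(46) = f_1^47(46)
f_1(m) = 2m + 1.
Iterating: f_1^k(n) = 2^k*(n+1) - 1.
f_2(46) = 2^47*(46+1) - 1 = 140737488355328*47 - 1 = 6614661952700415

6614661952700415


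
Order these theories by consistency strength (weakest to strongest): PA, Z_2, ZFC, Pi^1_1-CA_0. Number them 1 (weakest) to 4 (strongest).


Ordering by consistency strength:
1. PA
2. Pi^1_1-CA_0
3. Z_2
4. ZFC


PA=1, Z_2=3, ZFC=4, Pi^1_1-CA_0=2


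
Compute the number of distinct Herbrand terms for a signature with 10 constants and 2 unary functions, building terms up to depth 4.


Herbrand terms by depth:
Depth 0: 10 constants
Depth 1: 20 new terms (running total: 30)
Depth 2: 40 new terms (running total: 70)
Depth 3: 80 new terms (running total: 150)
Depth 4: 160 new terms (running total: 310)
Total distinct ground terms = 310

310


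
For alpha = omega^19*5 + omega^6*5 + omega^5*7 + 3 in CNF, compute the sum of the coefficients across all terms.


CNF: omega^19*5 + omega^6*5 + omega^5*7 + 3
Coefficients: 5 + 5 + 7 + 3 = 20

20


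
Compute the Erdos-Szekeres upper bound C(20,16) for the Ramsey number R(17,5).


R(17,5) <= C(17+5-2, 17-1) = C(20, 16)
C(20, 16) = 20! / (16! * 4!)
= 4845

4845


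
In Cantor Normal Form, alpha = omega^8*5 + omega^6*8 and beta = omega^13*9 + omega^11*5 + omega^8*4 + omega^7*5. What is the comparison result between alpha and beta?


Compare term by term from highest exponent:
alpha = omega^8*5 + omega^6*8
beta = omega^13*9 + omega^11*5 + omega^8*4 + omega^7*5
Term 1: alpha has omega^8*5, beta has omega^13*9
Term 2: alpha has omega^6*8, beta has omega^11*5
Term 3: alpha has omega^0*0, beta has omega^8*4
Term 4: alpha has omega^0*0, beta has omega^7*5
Result: alpha < beta

alpha < beta


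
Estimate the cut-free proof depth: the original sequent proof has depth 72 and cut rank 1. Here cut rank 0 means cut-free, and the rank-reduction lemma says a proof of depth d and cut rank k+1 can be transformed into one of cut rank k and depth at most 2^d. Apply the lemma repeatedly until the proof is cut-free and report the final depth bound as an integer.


Each rank reduction sends depth d to at most 2^d; cut rank r needs r reductions.
2_0(72) = 72
2_1(72) = 2^72 = 4722366482869645213696
Cut-free depth bound = 4722366482869645213696

4722366482869645213696


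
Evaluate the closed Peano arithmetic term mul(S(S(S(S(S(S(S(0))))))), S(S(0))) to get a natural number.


mul(S^7(0), S^2(0)):
S^7(0) = 7
S^2(0) = 2
7 * 2 = 14

14


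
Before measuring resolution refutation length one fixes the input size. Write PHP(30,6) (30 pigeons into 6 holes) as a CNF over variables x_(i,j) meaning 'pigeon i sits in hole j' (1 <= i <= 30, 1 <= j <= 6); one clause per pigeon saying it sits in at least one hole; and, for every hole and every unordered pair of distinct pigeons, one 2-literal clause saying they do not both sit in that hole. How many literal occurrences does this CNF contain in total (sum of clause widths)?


PHP(30,6): 30 pigeons, 6 holes, 30*6 = 180 variables.
- pigeon clauses: one per pigeon -> 30 clauses of width 6 -> 180 literals
- hole clauses: 6 holes * C(30,2) = 6 * 435 -> 2610 clauses of width 2 -> 5220 literals
Total literal occurrences = 180 + 5220 = 5400

5400


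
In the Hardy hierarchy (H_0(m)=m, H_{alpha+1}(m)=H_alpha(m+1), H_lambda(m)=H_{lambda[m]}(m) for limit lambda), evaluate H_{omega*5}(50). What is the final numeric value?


H_{omega*5}(50):
For the Hardy hierarchy, H_{omega*k}(n) = 2^k * n.
2^5 = 32.
32 * 50 = 1600

1600


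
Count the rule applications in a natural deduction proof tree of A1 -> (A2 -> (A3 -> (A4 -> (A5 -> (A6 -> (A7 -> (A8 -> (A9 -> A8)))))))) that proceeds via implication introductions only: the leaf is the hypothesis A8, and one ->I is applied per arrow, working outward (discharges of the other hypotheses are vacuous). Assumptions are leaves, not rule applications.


The formula has 9 arrows (->); its innermost consequent A8 is one of the antecedents,
so the proof starts from the hypothesis leaf A8 (not a rule application) and closes one arrow per ->I.
Building A1 -> (A2 -> (A3 -> (A4 -> (A5 -> (A6 -> (A7 -> (A8 -> (A9 -> A8)))))))) therefore takes 9 nested implication introductions.
Total inference nodes = 9

9


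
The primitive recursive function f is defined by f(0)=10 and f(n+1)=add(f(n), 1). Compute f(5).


f(0) = 10
f(1) = add(f(0), 1) = add(10, 1) = 11
f(2) = add(f(1), 1) = add(11, 1) = 12
f(3) = add(f(2), 1) = add(12, 1) = 13
f(4) = add(f(3), 1) = add(13, 1) = 14
f(5) = add(f(4), 1) = add(14, 1) = 15


15


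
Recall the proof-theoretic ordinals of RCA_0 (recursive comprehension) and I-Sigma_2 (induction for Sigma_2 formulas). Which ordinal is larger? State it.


Proof-theoretic ordinal of RCA_0 (recursive comprehension): omega^omega
Proof-theoretic ordinal of I-Sigma_2 (induction for Sigma_2 formulas): omega^(omega^omega)
Comparing: omega^omega < omega^(omega^omega).
The larger ordinal is omega^(omega^omega) (from I-Sigma_2 (induction for Sigma_2 formulas)).

omega^(omega^omega)


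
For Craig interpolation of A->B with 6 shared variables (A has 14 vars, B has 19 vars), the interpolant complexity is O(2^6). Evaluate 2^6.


Shared atoms = 6
Craig interpolant size bound = 2^6
= 64

64


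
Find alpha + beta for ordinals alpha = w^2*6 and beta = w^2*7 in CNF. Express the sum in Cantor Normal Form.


Ordinal addition w^2*6 + w^2*7:
Both terms have the same exponent 2.
w^e*c + w^e*d = w^e*(c+d).
Result = w^2*(6+7) = w^2*13

w^2*13


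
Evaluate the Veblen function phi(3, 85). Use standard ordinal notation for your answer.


phi(3, 85):
phi(3, beta) = eta_beta (the beta-th eta number, fixed point of zeta).
phi(3, 85) = eta_85

eta_85


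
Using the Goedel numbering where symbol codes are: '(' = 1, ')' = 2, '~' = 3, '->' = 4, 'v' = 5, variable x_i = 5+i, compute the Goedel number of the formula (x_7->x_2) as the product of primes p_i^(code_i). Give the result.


Formula: (x_7->x_2)
Symbol codes: [1, 12, 4, 7, 2]
Primes: [2, 3, 5, 7, 11]
p_1^1 = 2^1 = 2
p_2^12 = 3^12 = 531441
p_3^4 = 5^4 = 625
p_4^7 = 7^7 = 823543
p_5^2 = 11^2 = 121
Product = 66196757963778750

66196757963778750


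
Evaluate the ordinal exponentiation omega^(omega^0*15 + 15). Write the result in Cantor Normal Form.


omega^(omega^0*15 + 15):
omega^0 = 1, so the exponent is 15 + 15 = 30 (finite ordinal addition).
Result = omega^30, already a single CNF term.

omega^30


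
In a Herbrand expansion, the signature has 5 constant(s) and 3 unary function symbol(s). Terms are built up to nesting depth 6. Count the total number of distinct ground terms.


Herbrand terms by depth:
Depth 0: 5 constants
Depth 1: 15 new terms (running total: 20)
Depth 2: 45 new terms (running total: 65)
Depth 3: 135 new terms (running total: 200)
Depth 4: 405 new terms (running total: 605)
Depth 5: 1215 new terms (running total: 1820)
Depth 6: 3645 new terms (running total: 5465)
Total distinct ground terms = 5465

5465


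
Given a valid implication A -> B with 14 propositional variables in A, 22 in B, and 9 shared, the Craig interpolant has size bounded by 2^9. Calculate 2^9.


Shared atoms = 9
Craig interpolant size bound = 2^9
= 512

512


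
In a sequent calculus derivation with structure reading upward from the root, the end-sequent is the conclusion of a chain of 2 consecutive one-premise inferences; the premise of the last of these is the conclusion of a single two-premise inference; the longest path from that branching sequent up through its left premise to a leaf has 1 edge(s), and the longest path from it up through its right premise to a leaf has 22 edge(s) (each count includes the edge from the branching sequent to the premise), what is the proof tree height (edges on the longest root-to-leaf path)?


Longest path through the left premise: 1 edges (measured from the branching sequent)
Longest path through the right premise: 22 edges
Height of the subtree rooted at the branching sequent: max(1, 22) = 22
The branching sequent sits 2 edges above the root (the chain of one-premise inferences), so height = 22 + 2 = 24

24


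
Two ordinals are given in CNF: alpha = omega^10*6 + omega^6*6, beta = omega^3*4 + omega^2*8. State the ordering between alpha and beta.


Compare term by term from highest exponent:
alpha = omega^10*6 + omega^6*6
beta = omega^3*4 + omega^2*8
Term 1: alpha has omega^10*6, beta has omega^3*4
Term 2: alpha has omega^6*6, beta has omega^2*8
Result: alpha > beta

alpha > beta


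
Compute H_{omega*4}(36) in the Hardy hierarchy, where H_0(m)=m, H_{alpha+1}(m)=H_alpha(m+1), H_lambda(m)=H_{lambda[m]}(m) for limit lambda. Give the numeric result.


H_{omega*4}(36):
For the Hardy hierarchy, H_{omega*k}(n) = 2^k * n.
2^4 = 16.
16 * 36 = 576

576


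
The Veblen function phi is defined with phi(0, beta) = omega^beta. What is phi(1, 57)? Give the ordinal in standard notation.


phi(1, 57):
phi(1, beta) = epsilon_beta (the beta-th epsilon number).
phi(1, 57) = epsilon_57

epsilon_57


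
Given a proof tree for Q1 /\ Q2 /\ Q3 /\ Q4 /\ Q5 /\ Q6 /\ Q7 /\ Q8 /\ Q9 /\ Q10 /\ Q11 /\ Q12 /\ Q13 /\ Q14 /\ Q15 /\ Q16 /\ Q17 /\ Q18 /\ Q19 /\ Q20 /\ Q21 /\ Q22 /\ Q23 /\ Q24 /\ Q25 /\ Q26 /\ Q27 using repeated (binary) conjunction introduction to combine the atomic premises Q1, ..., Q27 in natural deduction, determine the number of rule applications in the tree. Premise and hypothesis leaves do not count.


The target conjunction has 27 conjuncts, i.e. 26 binary /\ connectives.
Each conjunction-intro joins two pieces, so 27 atoms require 27-1 = 26 applications.
Total inference nodes = 26

26


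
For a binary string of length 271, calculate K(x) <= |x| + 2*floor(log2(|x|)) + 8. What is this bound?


floor(log2(271)) = 8
2 * 8 = 16
K(x) <= 271 + 16 + 8 = 295

295


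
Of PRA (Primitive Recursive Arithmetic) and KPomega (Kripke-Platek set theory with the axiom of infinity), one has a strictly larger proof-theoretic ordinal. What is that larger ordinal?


Proof-theoretic ordinal of PRA (Primitive Recursive Arithmetic): omega^omega
Proof-theoretic ordinal of KPomega (Kripke-Platek set theory with the axiom of infinity): psi_0(epsilon_{Omega+1})
Comparing: omega^omega < psi_0(epsilon_{Omega+1}).
The larger ordinal is psi_0(epsilon_{Omega+1}) (from KPomega (Kripke-Platek set theory with the axiom of infinity)).

psi_0(epsilon_{Omega+1})


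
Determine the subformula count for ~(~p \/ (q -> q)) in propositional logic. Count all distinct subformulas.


Formula: ~(~p \/ (q -> q))
Subformulas found:
  1. q
  2. p
  3. ~p
  4. (q -> q)
  5. (~p \/ (q -> q))
  6. ~(~p \/ (q -> q))
Total distinct subformulas = 6

6


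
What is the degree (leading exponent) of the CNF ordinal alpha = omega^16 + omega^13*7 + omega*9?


CNF: omega^16 + omega^13*7 + omega*9
The leading term is omega^16, which has exponent 16.

16


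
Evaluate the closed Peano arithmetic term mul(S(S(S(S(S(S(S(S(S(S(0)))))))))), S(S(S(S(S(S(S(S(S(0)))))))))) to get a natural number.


mul(S^10(0), S^9(0)):
S^10(0) = 10
S^9(0) = 9
10 * 9 = 90

90


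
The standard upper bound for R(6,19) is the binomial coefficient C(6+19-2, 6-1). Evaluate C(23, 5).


R(6,19) <= C(6+19-2, 6-1) = C(23, 5)
C(23, 5) = 23! / (5! * 18!)
= 33649

33649


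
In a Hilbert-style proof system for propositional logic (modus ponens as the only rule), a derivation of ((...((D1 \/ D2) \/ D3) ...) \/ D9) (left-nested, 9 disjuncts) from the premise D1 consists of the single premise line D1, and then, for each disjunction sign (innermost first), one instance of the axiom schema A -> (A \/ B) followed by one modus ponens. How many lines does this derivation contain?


Building the left-nested 9-ary disjunction from D1:
- 1 premise line (D1)
- 9 disjuncts means 8 disjunction signs; each needs 1 axiom instance + 1 MP = 2 lines: 2 * 8 = 16
Total = 1 + 16 = 17 lines.

17


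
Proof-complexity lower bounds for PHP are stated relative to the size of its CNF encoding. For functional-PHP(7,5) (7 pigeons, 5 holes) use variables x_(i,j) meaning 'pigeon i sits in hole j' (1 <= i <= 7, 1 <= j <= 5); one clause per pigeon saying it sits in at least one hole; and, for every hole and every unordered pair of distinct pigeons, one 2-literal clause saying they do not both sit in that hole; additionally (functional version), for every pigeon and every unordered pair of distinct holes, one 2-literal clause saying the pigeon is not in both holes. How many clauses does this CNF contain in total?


functional-PHP(7,5): 7 pigeons, 5 holes, 7*5 = 35 variables.
- pigeon clauses: one per pigeon -> 7 clauses
- hole clauses: 5 holes * C(7,2) = 5 * 21 -> 105 clauses
- functional clauses: 7 pigeons * C(5,2) = 7 * 10 -> 70 clauses
Total clauses = 7 + 105 + 70 = 182

182


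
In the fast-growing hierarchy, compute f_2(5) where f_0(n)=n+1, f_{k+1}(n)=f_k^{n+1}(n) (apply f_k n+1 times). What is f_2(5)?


f_2(5) = f_1^6(5)
f_1(m) = 2m + 1.
Iterating: f_1^k(n) = 2^k*(n+1) - 1.
f_2(5) = 2^6*(5+1) - 1 = 64*6 - 1 = 383

383


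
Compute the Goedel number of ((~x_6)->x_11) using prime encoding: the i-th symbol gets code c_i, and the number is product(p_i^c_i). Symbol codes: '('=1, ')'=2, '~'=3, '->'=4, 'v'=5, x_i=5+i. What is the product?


Formula: ((~x_6)->x_11)
Symbol codes: [1, 1, 3, 11, 2, 4, 16, 2]
Primes: [2, 3, 5, 7, 11, 13, 17, 19]
p_1^1 = 2^1 = 2
p_2^1 = 3^1 = 3
p_3^3 = 5^3 = 125
p_4^11 = 7^11 = 1977326743
p_5^2 = 11^2 = 121
p_6^4 = 13^4 = 28561
p_7^16 = 17^16 = 48661191875666868481
p_8^2 = 19^2 = 361
Product = 90030243974955896937737328427515031277250

90030243974955896937737328427515031277250


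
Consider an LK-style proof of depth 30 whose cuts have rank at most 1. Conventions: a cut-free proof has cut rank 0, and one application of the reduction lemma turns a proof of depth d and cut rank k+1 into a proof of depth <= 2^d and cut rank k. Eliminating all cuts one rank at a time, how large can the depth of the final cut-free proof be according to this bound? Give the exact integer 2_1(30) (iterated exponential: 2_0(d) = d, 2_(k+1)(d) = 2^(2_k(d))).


Each rank reduction sends depth d to at most 2^d; cut rank r needs r reductions.
2_0(30) = 30
2_1(30) = 2^30 = 1073741824
Cut-free depth bound = 1073741824

1073741824


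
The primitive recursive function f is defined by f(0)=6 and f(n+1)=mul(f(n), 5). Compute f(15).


f(0) = 6
f(1) = mul(f(0), 5) = mul(6, 5) = 30
f(2) = mul(f(1), 5) = mul(30, 5) = 150
f(3) = mul(f(2), 5) = mul(150, 5) = 750
f(4) = mul(f(3), 5) = mul(750, 5) = 3750
f(5) = mul(f(4), 5) = mul(3750, 5) = 18750
f(6) = mul(f(5), 5) = mul(18750, 5) = 93750
f(7) = mul(f(6), 5) = mul(93750, 5) = 468750
f(8) = mul(f(7), 5) = mul(468750, 5) = 2343750
f(9) = mul(f(8), 5) = mul(2343750, 5) = 11718750
f(10) = mul(f(9), 5) = mul(11718750, 5) = 58593750
f(11) = mul(f(10), 5) = mul(58593750, 5) = 292968750
f(12) = mul(f(11), 5) = mul(292968750, 5) = 1464843750
f(13) = mul(f(12), 5) = mul(1464843750, 5) = 7324218750
f(14) = mul(f(13), 5) = mul(7324218750, 5) = 36621093750
f(15) = mul(f(14), 5) = mul(36621093750, 5) = 183105468750


183105468750


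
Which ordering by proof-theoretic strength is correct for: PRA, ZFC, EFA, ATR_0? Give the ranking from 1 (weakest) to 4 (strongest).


Ordering by consistency strength:
1. EFA
2. PRA
3. ATR_0
4. ZFC


PRA=2, ZFC=4, EFA=1, ATR_0=3


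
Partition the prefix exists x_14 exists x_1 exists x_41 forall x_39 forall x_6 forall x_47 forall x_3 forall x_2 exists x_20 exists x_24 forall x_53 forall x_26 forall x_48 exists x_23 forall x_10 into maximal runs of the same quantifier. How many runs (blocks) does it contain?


Alternations = 5.
Blocks = alternations + 1 = 6

6


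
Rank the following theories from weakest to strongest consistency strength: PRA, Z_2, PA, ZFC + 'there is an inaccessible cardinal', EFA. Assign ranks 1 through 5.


Ordering by consistency strength:
1. EFA
2. PRA
3. PA
4. Z_2
5. ZFC + 'there is an inaccessible cardinal'


PRA=2, Z_2=4, PA=3, ZFC + 'there is an inaccessible cardinal'=5, EFA=1


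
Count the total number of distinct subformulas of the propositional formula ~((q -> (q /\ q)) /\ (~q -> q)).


Formula: ~((q -> (q /\ q)) /\ (~q -> q))
Subformulas found:
  1. q
  2. ~q
  3. (q /\ q)
  4. (~q -> q)
  5. (q -> (q /\ q))
  6. ((q -> (q /\ q)) /\ (~q -> q))
  7. ~((q -> (q /\ q)) /\ (~q -> q))
Total distinct subformulas = 7

7


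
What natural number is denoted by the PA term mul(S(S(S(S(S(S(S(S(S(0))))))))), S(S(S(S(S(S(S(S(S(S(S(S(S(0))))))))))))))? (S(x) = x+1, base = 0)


mul(S^9(0), S^13(0)):
S^9(0) = 9
S^13(0) = 13
9 * 13 = 117

117


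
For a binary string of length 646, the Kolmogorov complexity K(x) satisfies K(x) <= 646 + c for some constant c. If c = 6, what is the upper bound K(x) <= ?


K(x) <= |x| + c = 646 + 6 = 652

652


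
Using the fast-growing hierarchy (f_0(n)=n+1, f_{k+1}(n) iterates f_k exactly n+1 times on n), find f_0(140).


f_0(140) = 140 + 1 = 141

141


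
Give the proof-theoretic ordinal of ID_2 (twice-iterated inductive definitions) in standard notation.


The proof-theoretic ordinal of ID_2 (twice-iterated inductive definitions) is a standard result in ordinal analysis.
This ordinal is the supremum of order types of primitive recursive well-orderings
that the theory can prove to be well-ordered.
For ID_2 (twice-iterated inductive definitions), the proof-theoretic ordinal is psi_0(epsilon_{Omega_2+1}).

psi_0(epsilon_{Omega_2+1})


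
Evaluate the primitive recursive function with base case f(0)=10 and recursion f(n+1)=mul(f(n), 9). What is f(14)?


f(0) = 10
f(1) = mul(f(0), 9) = mul(10, 9) = 90
f(2) = mul(f(1), 9) = mul(90, 9) = 810
f(3) = mul(f(2), 9) = mul(810, 9) = 7290
f(4) = mul(f(3), 9) = mul(7290, 9) = 65610
f(5) = mul(f(4), 9) = mul(65610, 9) = 590490
f(6) = mul(f(5), 9) = mul(590490, 9) = 5314410
f(7) = mul(f(6), 9) = mul(5314410, 9) = 47829690
f(8) = mul(f(7), 9) = mul(47829690, 9) = 430467210
f(9) = mul(f(8), 9) = mul(430467210, 9) = 3874204890
f(10) = mul(f(9), 9) = mul(3874204890, 9) = 34867844010
f(11) = mul(f(10), 9) = mul(34867844010, 9) = 313810596090
f(12) = mul(f(11), 9) = mul(313810596090, 9) = 2824295364810
f(13) = mul(f(12), 9) = mul(2824295364810, 9) = 25418658283290
f(14) = mul(f(13), 9) = mul(25418658283290, 9) = 228767924549610


228767924549610


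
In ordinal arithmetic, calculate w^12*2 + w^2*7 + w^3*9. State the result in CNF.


Ordinal addition (w^12*2 + w^2*7) + w^3*9:
alpha's leading term has exponent 12 > beta's exponent 3, so it survives.
alpha's tail term has exponent 2 < beta's exponent 3, so it is absorbed by beta.
In ordinal addition, any term followed by a strictly larger-exponent term is absorbed.
Result = w^12*2 + w^3*9

w^12*2 + w^3*9
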